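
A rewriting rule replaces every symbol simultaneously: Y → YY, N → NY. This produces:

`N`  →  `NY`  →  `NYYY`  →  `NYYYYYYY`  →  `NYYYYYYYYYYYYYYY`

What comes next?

φ(NYYYYYYYYYYYYYYY) expands symbol-by-symbol to NY YY YY YY YY YY YY YY YY YY YY YY YY YY YY YY; joining the 16 pieces gives the next term.

NYYYYYYYYYYYYYYYYYYYYYYYYYYYYYYY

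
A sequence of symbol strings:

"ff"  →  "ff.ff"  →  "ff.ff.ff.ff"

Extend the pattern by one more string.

Each string is two copies of the previous one joined by '.'.
One more doubling of ff.ff.ff.ff gives the answer.

ff.ff.ff.ff.ff.ff.ff.ff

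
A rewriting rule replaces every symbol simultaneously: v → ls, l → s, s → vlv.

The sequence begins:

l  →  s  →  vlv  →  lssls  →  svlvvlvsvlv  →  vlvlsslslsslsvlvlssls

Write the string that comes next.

Rewriting the 21 symbols of vlvlsslslsslsvlvlssls one by one yields ls s ls s vlv vlv s vlv s vlv vlv s vlv ls s ls s vlv vlv s vlv; concatenated:

lsslssvlvvlvsvlvsvlvvlvsvlvlsslssvlvvlvsvlv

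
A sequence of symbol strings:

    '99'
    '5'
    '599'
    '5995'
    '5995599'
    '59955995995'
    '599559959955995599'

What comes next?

59955995995599559959955995995

Each term (from the third on) is the previous term followed by the one before it: term 3 = 5·99 = 599.
Continuing: 599559959955995599 · 59955995995 gives term 8.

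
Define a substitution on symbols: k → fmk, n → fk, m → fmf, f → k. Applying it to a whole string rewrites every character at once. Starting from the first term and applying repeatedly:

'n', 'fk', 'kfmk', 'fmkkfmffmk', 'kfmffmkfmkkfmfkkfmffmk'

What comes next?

fmkkfmfkkfmffmkkfmffmkfmkkfmfkfmkfmkkfmfkkfmffmk

Applying the rule to each of the 22 symbols of kfmffmkfmkkfmfkkfmffmk gives the pieces fmk k fmf k k fmf fmk k fmf fmk fmk k fmf k fmk fmk k fmf k k fmf fmk, which concatenate to the answer.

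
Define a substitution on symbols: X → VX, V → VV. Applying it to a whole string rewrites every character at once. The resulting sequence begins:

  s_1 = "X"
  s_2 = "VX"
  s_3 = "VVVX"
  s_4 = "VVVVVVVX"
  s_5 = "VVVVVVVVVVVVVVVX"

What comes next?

φ(VVVVVVVVVVVVVVVX) expands symbol-by-symbol to VV VV VV VV VV VV VV VV VV VV VV VV VV VV VV VX; joining the 16 pieces gives the next term.

VVVVVVVVVVVVVVVVVVVVVVVVVVVVVVVX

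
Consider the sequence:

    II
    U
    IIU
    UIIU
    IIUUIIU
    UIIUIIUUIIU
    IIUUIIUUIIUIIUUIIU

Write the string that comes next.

From term 3 onward, concatenate the second-to-last term with the last: II·U = IIU, U·IIU = UIIU, …
The next term joins UIIUIIUUIIU and IIUUIIUUIIUIIUUIIU.

UIIUIIUUIIUIIUUIIUUIIUIIUUIIU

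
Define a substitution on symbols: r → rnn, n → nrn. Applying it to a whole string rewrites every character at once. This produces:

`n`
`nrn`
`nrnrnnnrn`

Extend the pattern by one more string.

nrnrnnnrnrnnnrnnrnnrnrnnnrn

Apply φ to nrnrnnnrn symbol by symbol: n→nrn, r→rnn, n→nrn, r→rnn, n→nrn, n→nrn, n→nrn, r→rnn, n→nrn; joined: nrn rnn nrn rnn nrn nrn nrn rnn nrn.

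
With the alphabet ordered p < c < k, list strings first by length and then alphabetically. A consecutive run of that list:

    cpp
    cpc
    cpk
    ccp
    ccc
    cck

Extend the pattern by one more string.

ckp

Treat cck as a base-3 numeral over the given alphabet and add one, carrying through any trailing k's.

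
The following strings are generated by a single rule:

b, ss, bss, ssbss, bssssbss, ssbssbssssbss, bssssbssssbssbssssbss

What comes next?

ssbssbssssbssbssssbssssbssbssssbss

This is a Fibonacci-style word recurrence s(k) = s(k−2)·s(k−1): e.g. b·ss = bss.
So term 8 is ssbssbssssbss·bssssbssssbssbssssbss.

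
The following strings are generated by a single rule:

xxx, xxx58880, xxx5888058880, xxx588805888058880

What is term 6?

Every step adds 58880 to the end: s(k+1) = s(k)·58880.
From xxx588805888058880, 2 further steps: xxx588805888058880 → xxx58880588805888058880 → (answer).

xxx5888058880588805888058880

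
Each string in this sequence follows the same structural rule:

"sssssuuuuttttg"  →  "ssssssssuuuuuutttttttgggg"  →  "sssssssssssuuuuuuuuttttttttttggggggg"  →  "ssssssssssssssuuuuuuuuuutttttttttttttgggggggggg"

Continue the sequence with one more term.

sssssssssssssssssuuuuuuuuuuuuttttttttttttttttggggggggggggg

Each string has the form s^{3n+2} u^{2n+2} t^{3n+1} g^{3n-2} (n = 1, 2, …).
For the next term, n = 5, so the run lengths are 17, 12, 16, 13.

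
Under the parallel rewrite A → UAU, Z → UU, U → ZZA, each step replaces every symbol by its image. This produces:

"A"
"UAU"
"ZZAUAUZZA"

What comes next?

Expanding ZZAUAUZZA: Z→UU, Z→UU, A→UAU, U→ZZA, A→UAU, U→ZZA, Z→UU, Z→UU, A→UAU. Concatenated: UU UU UAU ZZA UAU ZZA UU UU UAU.

UUUUUAUZZAUAUZZAUUUUUAU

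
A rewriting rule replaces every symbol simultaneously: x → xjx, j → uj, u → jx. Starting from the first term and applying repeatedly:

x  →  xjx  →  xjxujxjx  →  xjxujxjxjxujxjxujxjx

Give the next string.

φ(xjxujxjxjxujxjxujxjx) expands symbol-by-symbol to xjx uj xjx jx uj xjx uj xjx uj xjx jx uj xjx uj xjx jx uj xjx uj xjx; joining the 20 pieces gives the next term.

xjxujxjxjxujxjxujxjxujxjxjxujxjxujxjxjxujxjxujxjx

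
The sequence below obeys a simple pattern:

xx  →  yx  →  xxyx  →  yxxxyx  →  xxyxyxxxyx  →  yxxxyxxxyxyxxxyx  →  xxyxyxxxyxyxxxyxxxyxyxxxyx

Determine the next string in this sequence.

This is a Fibonacci-style word recurrence s(k) = s(k−2)·s(k−1): e.g. xx·yx = xxyx.
Continuing: yxxxyxxxyxyxxxyx · xxyxyxxxyxyxxxyxxxyxyxxxyx gives term 8.

yxxxyxxxyxyxxxyxxxyxyxxxyxyxxxyxxxyxyxxxyx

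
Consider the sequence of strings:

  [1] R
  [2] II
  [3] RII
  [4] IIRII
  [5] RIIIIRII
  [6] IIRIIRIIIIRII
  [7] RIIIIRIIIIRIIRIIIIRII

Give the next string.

From term 3 onward, concatenate the second-to-last term with the last: R·II = RII, II·RII = IIRII, …
Continuing: IIRIIRIIIIRII · RIIIIRIIIIRIIRIIIIRII gives term 8.

IIRIIRIIIIRIIRIIIIRIIIIRIIRIIIIRII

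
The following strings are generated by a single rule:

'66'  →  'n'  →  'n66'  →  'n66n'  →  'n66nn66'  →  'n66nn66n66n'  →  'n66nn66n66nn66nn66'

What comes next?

n66nn66n66nn66nn66n66nn66n66n

From term 3 onward, concatenate the last term with the second-to-last: n·66 = n66, n66·n = n66n, …
The next term joins n66nn66n66nn66nn66 and n66nn66n66n.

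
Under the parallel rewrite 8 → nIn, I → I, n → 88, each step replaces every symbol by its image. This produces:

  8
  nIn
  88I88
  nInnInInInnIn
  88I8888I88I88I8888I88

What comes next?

nInnInInInnInnInnInInInnInInInnInInInnInnInnInInInnIn

Replace each of the 21 characters of 88I8888I88I88I8888I88 in place — nIn nIn I nIn nIn nIn nIn I nIn nIn I nIn nIn I nIn nIn nIn nIn I nIn nIn — and concatenate.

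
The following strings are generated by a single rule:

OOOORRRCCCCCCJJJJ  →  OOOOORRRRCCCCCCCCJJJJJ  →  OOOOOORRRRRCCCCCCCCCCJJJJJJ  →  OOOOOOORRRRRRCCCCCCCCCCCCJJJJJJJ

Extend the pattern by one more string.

The n-th term is n+1 O's then n R's then 2n C's then n+1 J's, where the shown terms are n = 3, 4, 5, 6.
Setting n = 7 gives 8, 7, 14, 8 characters in each block.

OOOOOOOORRRRRRRCCCCCCCCCCCCCCJJJJJJJJ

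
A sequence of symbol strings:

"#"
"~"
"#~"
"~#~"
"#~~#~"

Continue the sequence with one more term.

~#~#~~#~

This is a Fibonacci-style word recurrence s(k) = s(k−2)·s(k−1): e.g. #·~ = #~.
So term 6 is ~#~·#~~#~.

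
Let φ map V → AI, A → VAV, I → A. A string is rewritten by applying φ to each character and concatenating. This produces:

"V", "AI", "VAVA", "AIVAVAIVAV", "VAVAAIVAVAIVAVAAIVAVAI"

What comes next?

φ(VAVAAIVAVAIVAVAAIVAVAI) expands symbol-by-symbol to AI VAV AI VAV VAV A AI VAV AI VAV A AI VAV AI VAV VAV A AI VAV AI VAV A; joining the 22 pieces gives the next term.

AIVAVAIVAVVAVAAIVAVAIVAVAAIVAVAIVAVVAVAAIVAVAIVAVA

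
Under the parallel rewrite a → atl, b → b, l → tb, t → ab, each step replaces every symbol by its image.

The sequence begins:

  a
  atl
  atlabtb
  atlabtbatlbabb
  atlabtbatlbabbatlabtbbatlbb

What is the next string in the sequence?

φ(atlabtbatlbabbatlabtbbatlbb) expands symbol-by-symbol to atl ab tb atl b ab b atl ab tb b atl b b atl ab tb atl b ab b b atl ab tb b b; joining the 27 pieces gives the next term.

atlabtbatlbabbatlabtbbatlbbatlabtbatlbabbbatlabtbbb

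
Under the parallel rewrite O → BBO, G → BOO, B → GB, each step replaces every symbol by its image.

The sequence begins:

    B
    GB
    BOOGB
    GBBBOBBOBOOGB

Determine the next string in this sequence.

Rewriting the 13 symbols of GBBBOBBOBOOGB one by one yields BOO GB GB GB BBO GB GB BBO GB BBO BBO BOO GB; concatenated:

BOOGBGBGBBBOGBGBBBOGBBBOBBOBOOGB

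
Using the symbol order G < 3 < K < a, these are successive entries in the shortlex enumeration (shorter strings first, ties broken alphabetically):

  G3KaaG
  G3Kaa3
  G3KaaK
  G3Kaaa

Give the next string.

G3aGGG

Treat G3Kaaa as a base-4 numeral over the given alphabet and add one, carrying through any trailing a's.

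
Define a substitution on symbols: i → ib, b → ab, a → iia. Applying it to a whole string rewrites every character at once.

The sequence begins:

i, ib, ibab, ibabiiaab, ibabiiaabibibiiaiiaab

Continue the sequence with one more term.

Applying the rule to each of the 21 symbols of ibabiiaabibibiiaiiaab gives the pieces ib ab iia ab ib ib iia iia ab ib ab ib ab ib ib iia ib ib iia iia ab, which concatenate to the answer.

ibabiiaabibibiiaiiaabibabibabibibiiaibibiiaiiaab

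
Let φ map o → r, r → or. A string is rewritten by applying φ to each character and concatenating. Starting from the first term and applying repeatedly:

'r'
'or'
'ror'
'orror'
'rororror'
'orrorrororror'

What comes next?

φ(orrorrororror) expands symbol-by-symbol to r or or r or or r or r or or r or; joining the 13 pieces gives the next term.

rororrororrorrororror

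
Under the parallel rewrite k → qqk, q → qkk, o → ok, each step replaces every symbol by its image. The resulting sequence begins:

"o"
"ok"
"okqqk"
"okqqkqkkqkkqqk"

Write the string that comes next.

φ(okqqkqkkqkkqqk) expands symbol-by-symbol to ok qqk qkk qkk qqk qkk qqk qqk qkk qqk qqk qkk qkk qqk; joining the 14 pieces gives the next term.

okqqkqkkqkkqqkqkkqqkqqkqkkqqkqqkqkkqkkqqk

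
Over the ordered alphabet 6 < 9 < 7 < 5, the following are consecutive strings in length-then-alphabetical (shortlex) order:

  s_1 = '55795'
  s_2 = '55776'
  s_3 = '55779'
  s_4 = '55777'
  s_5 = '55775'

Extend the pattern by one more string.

55756

The successor of 55775 increments the rightmost position that isn't already 5 and resets every position after it to 6.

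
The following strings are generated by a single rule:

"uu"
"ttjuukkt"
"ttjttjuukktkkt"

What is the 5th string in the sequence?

s(k+1) = ttj·s(k)·kkt, so each term gains ttj as a prefix and kkt as a suffix.
From ttjttjuukktkkt, 2 further steps: ttjttjuukktkkt → ttjttjttjuukktkktkkt → (answer).

ttjttjttjttjuukktkktkktkkt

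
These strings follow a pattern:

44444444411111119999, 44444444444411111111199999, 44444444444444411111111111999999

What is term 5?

44444444444444444444411111111111111199999999

Term n consists of 3n 4's, followed by 2n+1 1's, followed by n+1 9's, where the shown terms are n = 3, 4, 5.
Setting n = 7 gives 21, 15, 8 characters in each block.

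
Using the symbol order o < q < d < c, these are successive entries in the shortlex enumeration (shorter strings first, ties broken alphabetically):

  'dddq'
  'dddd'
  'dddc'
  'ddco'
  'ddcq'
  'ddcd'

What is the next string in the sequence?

Treat ddcd as a base-4 numeral over the given alphabet and add one, carrying through any trailing c's.

ddcc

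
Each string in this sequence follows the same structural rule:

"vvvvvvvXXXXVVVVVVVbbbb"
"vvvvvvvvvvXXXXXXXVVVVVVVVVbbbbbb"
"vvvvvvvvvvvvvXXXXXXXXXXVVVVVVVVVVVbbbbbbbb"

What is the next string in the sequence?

Term n consists of 3n+1 v's, followed by 3n-2 X's, followed by 2n+3 V's, followed by 2n b's, where the shown terms are n = 2, 3, 4.
At n = 5 the blocks have lengths 16, 13, 13, 10.

vvvvvvvvvvvvvvvvXXXXXXXXXXXXXVVVVVVVVVVVVVbbbbbbbbbb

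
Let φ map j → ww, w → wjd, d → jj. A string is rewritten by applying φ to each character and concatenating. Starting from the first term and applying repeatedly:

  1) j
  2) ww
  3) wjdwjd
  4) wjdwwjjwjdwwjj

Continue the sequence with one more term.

Applying the rule to each of the 14 symbols of wjdwwjjwjdwwjj gives the pieces wjd ww jj wjd wjd ww ww wjd ww jj wjd wjd ww ww, which concatenate to the answer.

wjdwwjjwjdwjdwwwwwjdwwjjwjdwjdwwww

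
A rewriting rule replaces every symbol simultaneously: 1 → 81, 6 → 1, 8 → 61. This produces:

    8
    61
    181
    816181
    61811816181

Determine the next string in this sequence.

Rewriting each symbol of 61811816181: 6→1, 1→81, 8→61, 1→81, 1→81, 8→61, 1→81, 6→1, 1→81, 8→61, 1→81, which concatenates to 1 81 61 81 81 61 81 1 81 61 81.

18161818161811816181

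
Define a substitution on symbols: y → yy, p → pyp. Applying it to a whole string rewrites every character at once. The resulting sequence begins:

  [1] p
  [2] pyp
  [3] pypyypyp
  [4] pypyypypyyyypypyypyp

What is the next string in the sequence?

Rewriting the 20 symbols of pypyypypyyyypypyypyp one by one yields pyp yy pyp yy yy pyp yy pyp yy yy yy yy pyp yy pyp yy yy pyp yy pyp; concatenated:

pypyypypyyyypypyypypyyyyyyyypypyypypyyyypypyypyp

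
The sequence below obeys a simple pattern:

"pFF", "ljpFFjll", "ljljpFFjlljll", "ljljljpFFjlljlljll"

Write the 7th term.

Every step adds lj to the front and jll to the end of the previous string.
From ljljljpFFjlljlljll, 3 further steps: ljljljpFFjlljlljll → ljljljljpFFjlljlljlljll → ljljljljljpFFjlljlljlljlljll → (answer).

ljljljljljljpFFjlljlljlljlljlljll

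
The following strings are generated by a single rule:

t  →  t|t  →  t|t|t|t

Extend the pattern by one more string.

t|t|t|t|t|t|t|t

Every step duplicates the string with '|' between the halves.
One more doubling of t|t|t|t gives the answer.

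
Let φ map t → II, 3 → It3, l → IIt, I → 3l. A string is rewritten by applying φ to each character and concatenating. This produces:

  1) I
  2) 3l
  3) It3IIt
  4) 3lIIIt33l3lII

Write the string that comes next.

φ(3lIIIt33l3lII) expands symbol-by-symbol to It3 IIt 3l 3l 3l II It3 It3 IIt It3 IIt 3l 3l; joining the 13 pieces gives the next term.

It3IIt3l3l3lIIIt3It3IItIt3IIt3l3l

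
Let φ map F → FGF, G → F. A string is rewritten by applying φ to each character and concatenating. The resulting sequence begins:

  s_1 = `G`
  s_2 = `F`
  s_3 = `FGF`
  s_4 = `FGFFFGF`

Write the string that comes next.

Expanding FGFFFGF: F→FGF, G→F, F→FGF, F→FGF, F→FGF, G→F, F→FGF. Concatenated: FGF F FGF FGF FGF F FGF.

FGFFFGFFGFFGFFFGF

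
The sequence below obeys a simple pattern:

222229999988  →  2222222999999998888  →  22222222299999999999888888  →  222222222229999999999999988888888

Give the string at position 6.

22222222222222299999999999999999999888888888888

Each string has the form 2^{2n+3} 9^{3n+2} 8^{2n} (n = 1, 2, …).
At n = 6 the blocks have lengths 15, 20, 12.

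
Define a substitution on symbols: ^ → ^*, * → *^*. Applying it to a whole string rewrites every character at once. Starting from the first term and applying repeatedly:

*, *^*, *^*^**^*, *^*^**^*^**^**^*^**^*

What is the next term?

Rewriting the 21 symbols of *^*^**^*^**^**^*^**^* one by one yields *^* ^* *^* ^* *^* *^* ^* *^* ^* *^* *^* ^* *^* *^* ^* *^* ^* *^* *^* ^* *^*; concatenated:

*^*^**^*^**^**^*^**^*^**^**^*^**^**^*^**^*^**^**^*^**^*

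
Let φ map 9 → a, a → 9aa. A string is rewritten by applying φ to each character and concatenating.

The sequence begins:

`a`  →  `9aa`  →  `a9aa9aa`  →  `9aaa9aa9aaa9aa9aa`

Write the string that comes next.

a9aa9aa9aaa9aa9aaa9aa9aa9aaa9aa9aaa9aa9aa

Applying the rule to each of the 17 symbols of 9aaa9aa9aaa9aa9aa gives the pieces a 9aa 9aa 9aa a 9aa 9aa a 9aa 9aa 9aa a 9aa 9aa a 9aa 9aa, which concatenate to the answer.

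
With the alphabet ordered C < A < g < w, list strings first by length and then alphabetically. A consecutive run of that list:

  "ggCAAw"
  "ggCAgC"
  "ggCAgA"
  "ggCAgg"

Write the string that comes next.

Treat ggCAgg as a base-4 numeral over the given alphabet and add one, carrying through any trailing w's.

ggCAgw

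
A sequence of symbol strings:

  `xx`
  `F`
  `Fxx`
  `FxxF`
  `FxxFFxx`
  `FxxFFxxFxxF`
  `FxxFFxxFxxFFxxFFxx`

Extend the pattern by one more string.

From term 3 onward, concatenate the last term with the second-to-last: F·xx = Fxx, Fxx·F = FxxF, …
So term 8 is FxxFFxxFxxFFxxFFxx·FxxFFxxFxxF.

FxxFFxxFxxFFxxFFxxFxxFFxxFxxF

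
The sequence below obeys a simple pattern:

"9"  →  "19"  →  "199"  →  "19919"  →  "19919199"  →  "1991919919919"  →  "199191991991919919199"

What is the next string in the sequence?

1991919919919199191991991919919919

This is a Fibonacci-style word recurrence s(k) = s(k−1)·s(k−2): e.g. 19·9 = 199.
The next term joins 199191991991919919199 and 1991919919919.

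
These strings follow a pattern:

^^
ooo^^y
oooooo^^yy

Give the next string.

s(k+1) = ooo·s(k)·y, so each term gains ooo as a prefix and y as a suffix.
Applying this once more to oooooo^^yy:

ooooooooo^^yyy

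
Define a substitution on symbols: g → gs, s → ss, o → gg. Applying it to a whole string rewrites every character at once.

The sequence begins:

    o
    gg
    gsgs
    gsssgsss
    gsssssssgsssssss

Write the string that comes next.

gsssssssssssssssgsssssssssssssss

Applying the rule to each of the 16 symbols of gsssssssgsssssss gives the pieces gs ss ss ss ss ss ss ss gs ss ss ss ss ss ss ss, which concatenate to the answer.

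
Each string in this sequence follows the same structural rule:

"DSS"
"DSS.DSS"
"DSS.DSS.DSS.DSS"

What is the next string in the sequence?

s(k+1) = s(k)·.·s(k) — each term doubles the last with '.' between the halves.
Doubling DSS.DSS.DSS.DSS with '.' between the halves:

DSS.DSS.DSS.DSS.DSS.DSS.DSS.DSS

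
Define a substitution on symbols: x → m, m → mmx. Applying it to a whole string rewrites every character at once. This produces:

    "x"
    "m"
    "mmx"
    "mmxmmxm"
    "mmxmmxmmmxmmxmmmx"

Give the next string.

Rewriting the 17 symbols of mmxmmxmmmxmmxmmmx one by one yields mmx mmx m mmx mmx m mmx mmx mmx m mmx mmx m mmx mmx mmx m; concatenated:

mmxmmxmmmxmmxmmmxmmxmmxmmmxmmxmmmxmmxmmxm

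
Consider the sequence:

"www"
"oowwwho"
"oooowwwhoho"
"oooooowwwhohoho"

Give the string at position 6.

Every step adds oo to the front and ho to the end of the previous string.
From oooooowwwhohoho, 2 further steps: oooooowwwhohoho → oooooooowwwhohohoho → (answer).

oooooooooowwwhohohohoho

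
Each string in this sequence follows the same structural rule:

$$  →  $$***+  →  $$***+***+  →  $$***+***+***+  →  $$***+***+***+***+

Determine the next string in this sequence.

Every step adds ***+ to the end: s(k+1) = s(k)·***+.
Applying this once more to $$***+***+***+***+:

$$***+***+***+***+***+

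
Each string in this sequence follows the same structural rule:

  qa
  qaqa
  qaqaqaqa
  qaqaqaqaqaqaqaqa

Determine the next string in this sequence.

qaqaqaqaqaqaqaqaqaqaqaqaqaqaqaqa

Each string is two copies of the previous one concatenated.
One more doubling of qaqaqaqaqaqaqaqa gives the answer.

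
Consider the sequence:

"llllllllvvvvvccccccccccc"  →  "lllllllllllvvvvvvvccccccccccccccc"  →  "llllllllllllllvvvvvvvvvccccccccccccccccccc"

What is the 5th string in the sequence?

Each string has the form l^{3n+2} v^{2n+1} c^{4n+3}, where the shown terms are n = 2, 3, 4.
At n = 6 the blocks have lengths 20, 13, 27.

llllllllllllllllllllvvvvvvvvvvvvvccccccccccccccccccccccccccc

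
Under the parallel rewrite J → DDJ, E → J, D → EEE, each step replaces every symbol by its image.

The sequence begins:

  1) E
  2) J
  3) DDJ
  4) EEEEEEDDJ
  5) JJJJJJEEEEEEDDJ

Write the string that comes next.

DDJDDJDDJDDJDDJDDJJJJJJJEEEEEEDDJ

Applying the rule to each of the 15 symbols of JJJJJJEEEEEEDDJ gives the pieces DDJ DDJ DDJ DDJ DDJ DDJ J J J J J J EEE EEE DDJ, which concatenate to the answer.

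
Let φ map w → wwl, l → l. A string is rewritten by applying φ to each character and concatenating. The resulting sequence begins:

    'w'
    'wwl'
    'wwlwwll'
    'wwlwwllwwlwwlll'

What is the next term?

wwlwwllwwlwwlllwwlwwllwwlwwllll

Applying the rule to each of the 15 symbols of wwlwwllwwlwwlll gives the pieces wwl wwl l wwl wwl l l wwl wwl l wwl wwl l l l, which concatenate to the answer.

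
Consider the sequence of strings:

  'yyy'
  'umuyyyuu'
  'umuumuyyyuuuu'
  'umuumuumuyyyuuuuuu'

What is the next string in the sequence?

Every step adds umu to the front and uu to the end of the previous string.
One more step from umuumuumuyyyuuuuuu gives the answer.

umuumuumuumuyyyuuuuuuuu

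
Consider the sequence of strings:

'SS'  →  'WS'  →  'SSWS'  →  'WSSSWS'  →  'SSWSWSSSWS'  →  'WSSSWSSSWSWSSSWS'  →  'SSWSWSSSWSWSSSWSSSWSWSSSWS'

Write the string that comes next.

Each term (from the third on) is the two preceding terms concatenated in order: term 3 = SS·WS = SSWS.
So term 8 is WSSSWSSSWSWSSSWS·SSWSWSSSWSWSSSWSSSWSWSSSWS.

WSSSWSSSWSWSSSWSSSWSWSSSWSWSSSWSSSWSWSSSWS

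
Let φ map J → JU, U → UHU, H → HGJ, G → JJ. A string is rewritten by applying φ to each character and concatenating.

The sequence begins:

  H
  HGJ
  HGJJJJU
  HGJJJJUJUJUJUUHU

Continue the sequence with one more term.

φ(HGJJJJUJUJUJUUHU) expands symbol-by-symbol to HGJ JJ JU JU JU JU UHU JU UHU JU UHU JU UHU UHU HGJ UHU; joining the 16 pieces gives the next term.

HGJJJJUJUJUJUUHUJUUHUJUUHUJUUHUUHUHGJUHU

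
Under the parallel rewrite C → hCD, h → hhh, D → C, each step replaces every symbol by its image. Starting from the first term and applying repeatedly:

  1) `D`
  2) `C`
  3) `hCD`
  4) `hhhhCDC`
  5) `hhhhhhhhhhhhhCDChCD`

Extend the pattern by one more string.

Rewriting the 19 symbols of hhhhhhhhhhhhhCDChCD one by one yields hhh hhh hhh hhh hhh hhh hhh hhh hhh hhh hhh hhh hhh hCD C hCD hhh hCD C; concatenated:

hhhhhhhhhhhhhhhhhhhhhhhhhhhhhhhhhhhhhhhhCDChCDhhhhCDC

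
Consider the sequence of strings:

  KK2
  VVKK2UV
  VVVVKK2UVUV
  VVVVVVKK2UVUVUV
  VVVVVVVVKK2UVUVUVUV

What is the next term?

s(k+1) = VV·s(k)·UV, so each term gains VV as a prefix and UV as a suffix.
One more step from VVVVVVVVKK2UVUVUVUV gives the answer.

VVVVVVVVVVKK2UVUVUVUVUV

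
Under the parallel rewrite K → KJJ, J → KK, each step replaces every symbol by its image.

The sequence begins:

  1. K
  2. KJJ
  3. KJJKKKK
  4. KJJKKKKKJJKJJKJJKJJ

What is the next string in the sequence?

KJJKKKKKJJKJJKJJKJJKJJKKKKKJJKKKKKJJKKKKKJJKKKK

Replace each of the 19 characters of KJJKKKKKJJKJJKJJKJJ in place — KJJ KK KK KJJ KJJ KJJ KJJ KJJ KK KK KJJ KK KK KJJ KK KK KJJ KK KK — and concatenate.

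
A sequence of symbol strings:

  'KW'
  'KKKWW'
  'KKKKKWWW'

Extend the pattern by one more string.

KKKKKKKWWWW

Reading off run lengths: K runs 1, 3, 5; W runs 1, 2, 3 — each is linear in n (n = 1, 2, …).
For the next term, n = 4, so the run lengths are 7, 4.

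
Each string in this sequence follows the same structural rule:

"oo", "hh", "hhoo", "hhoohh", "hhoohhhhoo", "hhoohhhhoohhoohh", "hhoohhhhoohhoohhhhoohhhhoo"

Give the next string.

This is a Fibonacci-style word recurrence s(k) = s(k−1)·s(k−2): e.g. hh·oo = hhoo.
The next term joins hhoohhhhoohhoohhhhoohhhhoo and hhoohhhhoohhoohh.

hhoohhhhoohhoohhhhoohhhhoohhoohhhhoohhoohh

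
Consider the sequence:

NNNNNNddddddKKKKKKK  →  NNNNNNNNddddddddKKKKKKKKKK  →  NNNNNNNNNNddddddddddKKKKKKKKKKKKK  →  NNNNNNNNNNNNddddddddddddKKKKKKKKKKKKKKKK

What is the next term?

NNNNNNNNNNNNNNddddddddddddddKKKKKKKKKKKKKKKKKKK

Reading off run lengths: N runs 6, 8, 10, 12; d runs 6, 8, 10, 12; K runs 7, 10, 13, 16 — each is linear in n, where the shown terms are n = 3, 4, 5, 6.
At n = 7 the blocks have lengths 14, 14, 19.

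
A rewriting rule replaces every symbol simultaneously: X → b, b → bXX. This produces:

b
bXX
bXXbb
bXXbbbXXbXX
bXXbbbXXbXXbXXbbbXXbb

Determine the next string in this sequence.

Applying the rule to each of the 21 symbols of bXXbbbXXbXXbXXbbbXXbb gives the pieces bXX b b bXX bXX bXX b b bXX b b bXX b b bXX bXX bXX b b bXX bXX, which concatenate to the answer.

bXXbbbXXbXXbXXbbbXXbbbXXbbbXXbXXbXXbbbXXbXX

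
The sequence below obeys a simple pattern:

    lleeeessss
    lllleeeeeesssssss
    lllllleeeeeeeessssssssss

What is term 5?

lllllllllleeeeeeeeeeeessssssssssssssss

The n-th term is 2n-2 l's then 2n e's then 3n-2 s's, where the shown terms are n = 2, 3, 4.
For term 5, n = 6, so the run lengths are 10, 12, 16.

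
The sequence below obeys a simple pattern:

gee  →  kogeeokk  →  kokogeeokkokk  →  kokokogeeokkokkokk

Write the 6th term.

Each term wraps the previous one in ko on the left and okk on the right.
From kokokogeeokkokkokk, 2 further steps: kokokogeeokkokkokk → kokokokogeeokkokkokkokk → (answer).

kokokokokogeeokkokkokkokkokk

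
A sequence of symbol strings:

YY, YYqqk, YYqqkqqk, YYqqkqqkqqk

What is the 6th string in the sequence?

Every step adds qqk to the end: s(k+1) = s(k)·qqk.
From YYqqkqqkqqk, 2 further steps: YYqqkqqkqqk → YYqqkqqkqqkqqk → (answer).

YYqqkqqkqqkqqkqqk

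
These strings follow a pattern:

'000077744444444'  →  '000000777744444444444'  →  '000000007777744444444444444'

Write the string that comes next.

Term n consists of 2n 0's, followed by n+1 7's, followed by 3n+2 4's, where the shown terms are n = 2, 3, 4.
Setting n = 5 gives 10, 6, 17 characters in each block.

000000000077777744444444444444444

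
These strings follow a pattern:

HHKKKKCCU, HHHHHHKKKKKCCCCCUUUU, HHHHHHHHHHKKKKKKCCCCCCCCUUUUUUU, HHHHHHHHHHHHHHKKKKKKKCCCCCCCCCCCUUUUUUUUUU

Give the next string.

Term n consists of 4n-2 H's, followed by n+3 K's, followed by 3n-1 C's, followed by 3n-2 U's (n = 1, 2, …).
At n = 5 the blocks have lengths 18, 8, 14, 13.

HHHHHHHHHHHHHHHHHHKKKKKKKKCCCCCCCCCCCCCCUUUUUUUUUUUUU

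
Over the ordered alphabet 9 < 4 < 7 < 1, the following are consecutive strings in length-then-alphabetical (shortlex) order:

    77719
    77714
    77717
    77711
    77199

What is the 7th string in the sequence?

77197

Advancing 2 positions from 77199 through 77199 → 77194 reaches term 7.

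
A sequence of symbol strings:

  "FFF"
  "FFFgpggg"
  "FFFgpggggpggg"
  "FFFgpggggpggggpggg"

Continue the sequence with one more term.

Every step adds gpggg to the end: s(k+1) = s(k)·gpggg.
Applying this once more to FFFgpggggpggggpggg:

FFFgpggggpggggpggggpggg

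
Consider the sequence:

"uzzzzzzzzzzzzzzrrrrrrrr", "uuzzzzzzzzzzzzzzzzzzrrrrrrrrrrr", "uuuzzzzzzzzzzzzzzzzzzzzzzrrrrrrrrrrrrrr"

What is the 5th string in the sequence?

uuuuuzzzzzzzzzzzzzzzzzzzzzzzzzzzzzzrrrrrrrrrrrrrrrrrrrr

The n-th term is n-2 u's then 4n+2 z's then 3n-1 r's, where the shown terms are n = 3, 4, 5.
For term 5, n = 7, so the run lengths are 5, 30, 20.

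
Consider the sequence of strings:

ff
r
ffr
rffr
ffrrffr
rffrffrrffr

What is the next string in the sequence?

ffrrffrrffrffrrffr

From term 3 onward, concatenate the second-to-last term with the last: ff·r = ffr, r·ffr = rffr, …
Continuing: ffrrffr · rffrffrrffr gives term 7.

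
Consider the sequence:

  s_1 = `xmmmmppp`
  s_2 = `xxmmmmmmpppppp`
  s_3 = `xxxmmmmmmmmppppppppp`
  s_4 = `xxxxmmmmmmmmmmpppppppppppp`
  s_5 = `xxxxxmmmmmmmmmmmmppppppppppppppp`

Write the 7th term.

Term n consists of n x's, followed by 2n+2 m's, followed by 3n p's (n = 1, 2, …).
Setting n = 7 gives 7, 16, 21 characters in each block.

xxxxxxxmmmmmmmmmmmmmmmmppppppppppppppppppppp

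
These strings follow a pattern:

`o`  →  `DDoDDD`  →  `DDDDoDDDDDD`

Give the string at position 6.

Every step adds DD to the front and DDD to the end of the previous string.
From DDDDoDDDDDD, 3 further steps: DDDDoDDDDDD → DDDDDDoDDDDDDDDD → DDDDDDDDoDDDDDDDDDDDD → (answer).

DDDDDDDDDDoDDDDDDDDDDDDDDD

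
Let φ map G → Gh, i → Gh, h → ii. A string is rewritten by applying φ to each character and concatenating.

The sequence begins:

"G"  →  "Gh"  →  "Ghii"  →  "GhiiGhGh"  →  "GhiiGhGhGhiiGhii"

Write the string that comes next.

GhiiGhGhGhiiGhiiGhiiGhGhGhiiGhGh

Applying the rule to each of the 16 symbols of GhiiGhGhGhiiGhii gives the pieces Gh ii Gh Gh Gh ii Gh ii Gh ii Gh Gh Gh ii Gh Gh, which concatenate to the answer.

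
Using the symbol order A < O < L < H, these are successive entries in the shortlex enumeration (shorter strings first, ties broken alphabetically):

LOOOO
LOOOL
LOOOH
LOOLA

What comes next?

LOOLO

Find the rightmost character of LOOLA below H, bump it to the next letter, and reset everything to its right to A.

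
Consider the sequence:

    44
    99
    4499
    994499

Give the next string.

This is a Fibonacci-style word recurrence s(k) = s(k−2)·s(k−1): e.g. 44·99 = 4499.
The next term joins 4499 and 994499.

4499994499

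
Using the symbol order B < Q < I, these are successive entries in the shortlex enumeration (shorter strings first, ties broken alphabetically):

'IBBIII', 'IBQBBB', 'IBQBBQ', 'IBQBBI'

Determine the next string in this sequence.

The successor of IBQBBI increments the rightmost position that isn't already I and resets every position after it to B.

IBQBQB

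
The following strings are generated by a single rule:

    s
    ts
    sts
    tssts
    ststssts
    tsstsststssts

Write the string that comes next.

This is a Fibonacci-style word recurrence s(k) = s(k−2)·s(k−1): e.g. s·ts = sts.
Continuing: ststssts · tsstsststssts gives term 7.

ststsststsstsststssts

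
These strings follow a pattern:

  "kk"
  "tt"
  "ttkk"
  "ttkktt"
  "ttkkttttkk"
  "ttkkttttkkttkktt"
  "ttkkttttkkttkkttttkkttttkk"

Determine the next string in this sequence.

This is a Fibonacci-style word recurrence s(k) = s(k−1)·s(k−2): e.g. tt·kk = ttkk.
The next term joins ttkkttttkkttkkttttkkttttkk and ttkkttttkkttkktt.

ttkkttttkkttkkttttkkttttkkttkkttttkkttkktt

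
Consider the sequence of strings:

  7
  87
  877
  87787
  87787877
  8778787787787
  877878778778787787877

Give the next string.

From term 3 onward, concatenate the last term with the second-to-last: 87·7 = 877, 877·87 = 87787, …
So term 8 is 877878778778787787877·8778787787787.

8778787787787877878778778787787787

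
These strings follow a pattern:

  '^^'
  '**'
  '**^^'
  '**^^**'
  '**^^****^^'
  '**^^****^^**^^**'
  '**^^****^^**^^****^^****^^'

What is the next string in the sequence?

This is a Fibonacci-style word recurrence s(k) = s(k−1)·s(k−2): e.g. **·^^ = **^^.
So term 8 is **^^****^^**^^****^^****^^·**^^****^^**^^**.

**^^****^^**^^****^^****^^**^^****^^**^^**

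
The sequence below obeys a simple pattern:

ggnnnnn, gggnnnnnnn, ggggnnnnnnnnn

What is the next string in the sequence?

gggggnnnnnnnnnnn

Each string has the form g^{n} n^{2n+1}, where the shown terms are n = 2, 3, 4.
Setting n = 5 gives 5, 11 characters in each block.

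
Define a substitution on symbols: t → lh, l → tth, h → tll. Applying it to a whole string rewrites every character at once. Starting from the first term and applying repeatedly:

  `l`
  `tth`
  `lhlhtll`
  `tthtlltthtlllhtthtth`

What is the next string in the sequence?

Rewriting the 20 symbols of tthtlltthtlllhtthtth one by one yields lh lh tll lh tth tth lh lh tll lh tth tth tth tll lh lh tll lh lh tll; concatenated:

lhlhtlllhtthtthlhlhtlllhtthtthtthtlllhlhtlllhlhtll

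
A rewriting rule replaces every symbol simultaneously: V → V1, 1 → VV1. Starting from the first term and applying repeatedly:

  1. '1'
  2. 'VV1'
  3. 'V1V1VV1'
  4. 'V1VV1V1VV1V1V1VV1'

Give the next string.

Rewriting the 17 symbols of V1VV1V1VV1V1V1VV1 one by one yields V1 VV1 V1 V1 VV1 V1 VV1 V1 V1 VV1 V1 VV1 V1 VV1 V1 V1 VV1; concatenated:

V1VV1V1V1VV1V1VV1V1V1VV1V1VV1V1VV1V1V1VV1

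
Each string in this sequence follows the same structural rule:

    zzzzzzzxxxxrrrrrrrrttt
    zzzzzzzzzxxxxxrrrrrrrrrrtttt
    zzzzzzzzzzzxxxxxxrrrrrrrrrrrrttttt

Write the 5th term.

zzzzzzzzzzzzzzzxxxxxxxxrrrrrrrrrrrrrrrrttttttt

The n-th term is 2n+1 z's then n+1 x's then 2n+2 r's then n t's, where the shown terms are n = 3, 4, 5.
For term 5, n = 7, so the run lengths are 15, 8, 16, 7.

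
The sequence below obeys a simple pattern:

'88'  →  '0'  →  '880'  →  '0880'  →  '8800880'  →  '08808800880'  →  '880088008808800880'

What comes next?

08808800880880088008808800880

This is a Fibonacci-style word recurrence s(k) = s(k−2)·s(k−1): e.g. 88·0 = 880.
So term 8 is 08808800880·880088008808800880.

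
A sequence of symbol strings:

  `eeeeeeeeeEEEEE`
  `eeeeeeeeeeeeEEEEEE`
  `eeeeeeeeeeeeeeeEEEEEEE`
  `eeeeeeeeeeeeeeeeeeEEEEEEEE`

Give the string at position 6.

Reading off run lengths: e runs 9, 12, 15, 18; E runs 5, 6, 7, 8 — each is linear in n, where the shown terms are n = 3, 4, 5, 6.
Setting n = 8 gives 24, 10 characters in each block.

eeeeeeeeeeeeeeeeeeeeeeeeEEEEEEEEEE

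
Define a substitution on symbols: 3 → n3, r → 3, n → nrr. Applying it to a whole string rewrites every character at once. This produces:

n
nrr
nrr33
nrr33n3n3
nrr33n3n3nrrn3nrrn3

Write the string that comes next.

Applying the rule to each of the 19 symbols of nrr33n3n3nrrn3nrrn3 gives the pieces nrr 3 3 n3 n3 nrr n3 nrr n3 nrr 3 3 nrr n3 nrr 3 3 nrr n3, which concatenate to the answer.

nrr33n3n3nrrn3nrrn3nrr33nrrn3nrr33nrrn3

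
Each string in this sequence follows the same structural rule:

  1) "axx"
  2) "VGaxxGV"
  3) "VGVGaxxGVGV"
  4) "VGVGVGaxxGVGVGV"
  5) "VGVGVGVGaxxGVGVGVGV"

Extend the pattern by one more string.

s(k+1) = VG·s(k)·GV, so each term gains VG as a prefix and GV as a suffix.
So the next term is VG·VGVGVGVGaxxGVGVGVGV·GV.

VGVGVGVGVGaxxGVGVGVGVGV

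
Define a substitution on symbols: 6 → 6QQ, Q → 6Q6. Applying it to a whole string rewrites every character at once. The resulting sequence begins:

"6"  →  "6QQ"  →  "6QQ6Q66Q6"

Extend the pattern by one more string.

6QQ6Q66Q66QQ6Q66QQ6QQ6Q66QQ

Apply φ to 6QQ6Q66Q6 symbol by symbol: 6→6QQ, Q→6Q6, Q→6Q6, 6→6QQ, Q→6Q6, 6→6QQ, 6→6QQ, Q→6Q6, 6→6QQ; joined: 6QQ 6Q6 6Q6 6QQ 6Q6 6QQ 6QQ 6Q6 6QQ.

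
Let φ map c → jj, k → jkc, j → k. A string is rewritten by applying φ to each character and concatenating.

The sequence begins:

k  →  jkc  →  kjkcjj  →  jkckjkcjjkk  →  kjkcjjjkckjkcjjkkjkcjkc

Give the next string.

Applying the rule to each of the 23 symbols of kjkcjjjkckjkcjjkkjkcjkc gives the pieces jkc k jkc jj k k k jkc jj jkc k jkc jj k k jkc jkc k jkc jj k jkc jj, which concatenate to the answer.

jkckjkcjjkkkjkcjjjkckjkcjjkkjkcjkckjkcjjkjkcjj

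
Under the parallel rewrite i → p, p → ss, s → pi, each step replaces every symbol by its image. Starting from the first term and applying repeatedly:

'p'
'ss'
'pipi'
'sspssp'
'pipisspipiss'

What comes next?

Expanding pipisspipiss: p→ss, i→p, p→ss, i→p, s→pi, s→pi, p→ss, i→p, p→ss, i→p, s→pi, s→pi. Concatenated: ss p ss p pi pi ss p ss p pi pi.

sspssppipisspssppipi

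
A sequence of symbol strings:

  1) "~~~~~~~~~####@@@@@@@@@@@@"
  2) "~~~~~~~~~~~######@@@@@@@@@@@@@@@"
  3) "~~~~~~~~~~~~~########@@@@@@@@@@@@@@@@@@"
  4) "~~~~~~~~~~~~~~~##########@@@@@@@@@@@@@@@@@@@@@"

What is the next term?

~~~~~~~~~~~~~~~~~############@@@@@@@@@@@@@@@@@@@@@@@@

Each string has the form ~^{2n+3} #^{2n-2} @^{3n+3}, where the shown terms are n = 3, 4, 5, 6.
At n = 7 the blocks have lengths 17, 12, 24.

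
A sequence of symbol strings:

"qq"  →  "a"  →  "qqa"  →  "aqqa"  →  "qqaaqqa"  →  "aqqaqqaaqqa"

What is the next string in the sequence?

qqaaqqaaqqaqqaaqqa

This is a Fibonacci-style word recurrence s(k) = s(k−2)·s(k−1): e.g. qq·a = qqa.
So term 7 is qqaaqqa·aqqaqqaaqqa.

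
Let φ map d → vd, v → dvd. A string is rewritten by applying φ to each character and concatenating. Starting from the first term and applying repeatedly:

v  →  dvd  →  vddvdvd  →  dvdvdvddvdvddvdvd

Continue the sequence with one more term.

Applying the rule to each of the 17 symbols of dvdvdvddvdvddvdvd gives the pieces vd dvd vd dvd vd dvd vd vd dvd vd dvd vd vd dvd vd dvd vd, which concatenate to the answer.

vddvdvddvdvddvdvdvddvdvddvdvdvddvdvddvdvd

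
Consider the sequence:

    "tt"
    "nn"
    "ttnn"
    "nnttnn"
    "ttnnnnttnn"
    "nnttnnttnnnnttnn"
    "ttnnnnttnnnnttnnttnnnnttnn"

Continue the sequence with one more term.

nnttnnttnnnnttnnttnnnnttnnnnttnnttnnnnttnn

This is a Fibonacci-style word recurrence s(k) = s(k−2)·s(k−1): e.g. tt·nn = ttnn.
So term 8 is nnttnnttnnnnttnn·ttnnnnttnnnnttnnttnnnnttnn.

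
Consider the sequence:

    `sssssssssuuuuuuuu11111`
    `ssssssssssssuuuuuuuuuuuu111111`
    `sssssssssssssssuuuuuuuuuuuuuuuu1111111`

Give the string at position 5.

sssssssssssssssssssssuuuuuuuuuuuuuuuuuuuuuuuu111111111

Term n consists of 3n+3 s's, followed by 4n u's, followed by n+3 1's, where the shown terms are n = 2, 3, 4.
For term 5, n = 6, so the run lengths are 21, 24, 9.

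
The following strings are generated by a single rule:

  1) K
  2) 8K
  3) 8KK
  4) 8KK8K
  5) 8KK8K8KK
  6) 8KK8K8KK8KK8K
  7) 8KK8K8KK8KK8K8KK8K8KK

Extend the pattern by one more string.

From term 3 onward, concatenate the last term with the second-to-last: 8K·K = 8KK, 8KK·8K = 8KK8K, …
The next term joins 8KK8K8KK8KK8K8KK8K8KK and 8KK8K8KK8KK8K.

8KK8K8KK8KK8K8KK8K8KK8KK8K8KK8KK8K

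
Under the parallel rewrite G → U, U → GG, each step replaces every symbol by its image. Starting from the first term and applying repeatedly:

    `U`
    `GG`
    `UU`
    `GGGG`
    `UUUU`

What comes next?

GGGGGGGG

Expanding UUUU: U→GG, U→GG, U→GG, U→GG. Concatenated: GG GG GG GG.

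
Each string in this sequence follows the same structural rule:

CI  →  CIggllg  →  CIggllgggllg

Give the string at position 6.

CIggllgggllgggllgggllgggllg

Each term is the previous one with ggllg appended.
From CIggllgggllg, 3 further steps: CIggllgggllg → CIggllgggllgggllg → CIggllgggllgggllgggllg → (answer).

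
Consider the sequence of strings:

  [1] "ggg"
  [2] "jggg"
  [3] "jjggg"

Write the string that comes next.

jjjggg

Each term is the previous one with j prepended.
One more step from jjggg gives the answer.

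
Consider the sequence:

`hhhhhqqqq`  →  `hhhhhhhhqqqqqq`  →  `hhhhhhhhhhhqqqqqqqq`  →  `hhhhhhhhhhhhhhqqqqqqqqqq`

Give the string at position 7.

Each string has the form h^{3n-1} q^{2n}, where the shown terms are n = 2, 3, 4, 5.
Setting n = 8 gives 23, 16 characters in each block.

hhhhhhhhhhhhhhhhhhhhhhhqqqqqqqqqqqqqqqq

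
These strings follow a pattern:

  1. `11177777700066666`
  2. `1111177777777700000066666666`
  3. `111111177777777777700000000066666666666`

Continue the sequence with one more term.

11111111177777777777777700000000000066666666666666

The n-th term is 2n+1 1's then 3n+3 7's then 3n 0's then 3n+2 6's (n = 1, 2, …).
For the next term, n = 4, so the run lengths are 9, 15, 12, 14.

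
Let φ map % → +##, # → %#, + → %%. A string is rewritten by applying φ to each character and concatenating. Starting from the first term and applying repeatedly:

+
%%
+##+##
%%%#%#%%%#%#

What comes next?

+##+##+##%#+##%#+##+##+##%#+##%#

Apply φ to %%%#%#%%%#%# symbol by symbol: %→+##, %→+##, %→+##, #→%#, %→+##, #→%#, %→+##, %→+##, %→+##, #→%#, %→+##, #→%#; joined: +## +## +## %# +## %# +## +## +## %# +## %#.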